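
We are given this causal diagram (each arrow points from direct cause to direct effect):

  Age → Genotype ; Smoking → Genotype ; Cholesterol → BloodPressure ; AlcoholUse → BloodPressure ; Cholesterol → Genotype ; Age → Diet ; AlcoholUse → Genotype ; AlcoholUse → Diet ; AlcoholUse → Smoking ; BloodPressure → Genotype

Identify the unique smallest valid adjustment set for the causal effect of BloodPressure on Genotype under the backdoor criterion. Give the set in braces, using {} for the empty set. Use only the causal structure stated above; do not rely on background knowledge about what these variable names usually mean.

{AlcoholUse, Cholesterol}

Variables eligible for adjustment (non-descendants of BloodPressure, excluding BloodPressure and Genotype): {Age, AlcoholUse, Cholesterol, Diet, Smoking}.
Backdoor paths from BloodPressure to Genotype:
  P1: BloodPressure <- Cholesterol -> Genotype
  P2: BloodPressure <- AlcoholUse -> Diet <- Age -> Genotype
  P3: BloodPressure <- AlcoholUse -> Smoking -> Genotype
  P4: BloodPressure <- AlcoholUse -> Genotype
The empty set is not sufficient: P1 (BloodPressure <- Cholesterol -> Genotype) has no collider blocking it and no conditioned non-collider, so it is open.
Try {AlcoholUse, Cholesterol}:
  P1: blocked at fork node Cholesterol ∈ conditioning set.
  P2: blocked at fork node AlcoholUse ∈ conditioning set.
  P3: blocked at fork node AlcoholUse ∈ conditioning set.
  P4: blocked at fork node AlcoholUse ∈ conditioning set.
{AlcoholUse, Cholesterol} contains no descendant of BloodPressure and blocks every backdoor path.
Every element of {AlcoholUse, Cholesterol} is needed (dropping AlcoholUse leaves P3 open; dropping Cholesterol leaves P1 open), so no proper subset is valid.
Among all size-2 subsets of the eligible variables, only {AlcoholUse, Cholesterol} blocks every backdoor path, so it is the unique smallest valid adjustment set.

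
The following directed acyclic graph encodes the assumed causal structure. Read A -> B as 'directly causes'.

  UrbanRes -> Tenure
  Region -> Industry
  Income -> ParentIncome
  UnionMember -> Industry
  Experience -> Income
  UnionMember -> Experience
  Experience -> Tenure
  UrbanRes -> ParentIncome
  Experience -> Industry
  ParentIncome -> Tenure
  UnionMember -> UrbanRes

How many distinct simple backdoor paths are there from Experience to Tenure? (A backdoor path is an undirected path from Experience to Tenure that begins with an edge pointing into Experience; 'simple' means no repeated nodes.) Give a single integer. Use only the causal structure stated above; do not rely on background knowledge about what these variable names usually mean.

2

A backdoor path from Experience to Tenure is any simple undirected path whose first edge points into Experience (i.e. leaves Experience via a parent).
Parents of Experience: {UnionMember}.
Enumerating:
  P1: Experience <- UnionMember -> UrbanRes -> ParentIncome -> Tenure
  P2: Experience <- UnionMember -> UrbanRes -> Tenure
That exhausts the simple backdoor paths. Count: 2.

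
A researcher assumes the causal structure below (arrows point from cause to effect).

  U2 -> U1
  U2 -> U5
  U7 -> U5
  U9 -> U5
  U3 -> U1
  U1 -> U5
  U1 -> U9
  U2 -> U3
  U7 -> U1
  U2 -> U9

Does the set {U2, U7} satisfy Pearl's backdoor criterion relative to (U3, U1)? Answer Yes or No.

Yes

Backdoor paths from U3 to U1 (paths whose first edge points into U3):
  P1: U3 <- U2 -> U1
  P2: U3 <- U2 -> U9 <- U1
  P3: U3 <- U2 -> U9 -> U5 <- U7 -> U1
  P4: U3 <- U2 -> U9 -> U5 <- U1
  P5: U3 <- U2 -> U5 <- U7 -> U1
  P6: U3 <- U2 -> U5 <- U1
  P7: U3 <- U2 -> U5 <- U9 <- U1
Condition 1 (no descendant of U3 in the set): holds — descendants of U3 are {U1, U5, U9}; none are in {U2, U7}.
Condition 2 (every backdoor path blocked by {U2, U7}):
  P1: blocked at fork node U2 ∈ conditioning set.
  P2: blocked at fork node U2 ∈ conditioning set.
  P3: blocked at fork node U2 ∈ conditioning set.
  P4: blocked at fork node U2 ∈ conditioning set.
  P5: blocked at fork node U2 ∈ conditioning set.
  P6: blocked at fork node U2 ∈ conditioning set.
  P7: blocked at fork node U2 ∈ conditioning set.
{U2, U7} satisfies the backdoor criterion.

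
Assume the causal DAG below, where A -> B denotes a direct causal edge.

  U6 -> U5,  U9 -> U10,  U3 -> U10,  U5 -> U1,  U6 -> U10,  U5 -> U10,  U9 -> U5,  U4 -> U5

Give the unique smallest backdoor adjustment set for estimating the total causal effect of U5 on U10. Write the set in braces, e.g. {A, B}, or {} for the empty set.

Variables eligible for adjustment (non-descendants of U5, excluding U5 and U10): {U3, U4, U6, U9}.
Backdoor paths from U5 to U10:
  P1: U5 <- U6 -> U10
  P2: U5 <- U9 -> U10
The empty set is not sufficient: P1 (U5 <- U6 -> U10) has no collider blocking it and no conditioned non-collider, so it is open.
Try {U6, U9}:
  P1: blocked at fork node U6 ∈ conditioning set.
  P2: blocked at fork node U9 ∈ conditioning set.
{U6, U9} contains no descendant of U5 and blocks every backdoor path.
Every element of {U6, U9} is needed (dropping U6 leaves P1 open; dropping U9 leaves P2 open), so no proper subset is valid.
Among all size-2 subsets of the eligible variables, only {U6, U9} blocks every backdoor path, so it is the unique smallest valid adjustment set.

{U6, U9}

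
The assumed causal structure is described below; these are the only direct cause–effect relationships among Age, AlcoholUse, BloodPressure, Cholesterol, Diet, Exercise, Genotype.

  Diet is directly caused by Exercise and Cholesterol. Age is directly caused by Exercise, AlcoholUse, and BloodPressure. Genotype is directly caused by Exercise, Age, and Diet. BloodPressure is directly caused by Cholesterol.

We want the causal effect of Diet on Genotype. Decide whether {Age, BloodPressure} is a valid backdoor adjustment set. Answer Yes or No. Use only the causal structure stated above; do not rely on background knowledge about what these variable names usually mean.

Backdoor paths from Diet to Genotype (paths whose first edge points into Diet):
  P1: Diet <- Cholesterol -> BloodPressure -> Age <- Exercise -> Genotype
  P2: Diet <- Cholesterol -> BloodPressure -> Age -> Genotype
  P3: Diet <- Exercise -> Age -> Genotype
  P4: Diet <- Exercise -> Genotype
Condition 1 (no descendant of Diet in the set): holds — descendants of Diet are {Genotype}; none are in {Age, BloodPressure}.
Condition 2 (every backdoor path blocked by {Age, BloodPressure}):
  P1: blocked at chain node BloodPressure ∈ conditioning set.
  P2: blocked at chain node BloodPressure ∈ conditioning set.
  P3: blocked at chain node Age ∈ conditioning set.
  P4: open — no interior node is in the conditioning set.
{Age, BloodPressure} does not satisfy the backdoor criterion.

No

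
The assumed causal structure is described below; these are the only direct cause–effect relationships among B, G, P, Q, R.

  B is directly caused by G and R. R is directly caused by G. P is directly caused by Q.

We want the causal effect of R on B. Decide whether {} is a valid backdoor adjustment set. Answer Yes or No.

No

Backdoor paths from R to B (paths whose first edge points into R):
  P1: R <- G -> B
Condition 1 (no descendant of R in the set): holds — descendants of R are {B}; none are in {}.
Condition 2 (every backdoor path blocked by {}):
  P1: open — no interior node is in the conditioning set.
{} does not satisfy the backdoor criterion.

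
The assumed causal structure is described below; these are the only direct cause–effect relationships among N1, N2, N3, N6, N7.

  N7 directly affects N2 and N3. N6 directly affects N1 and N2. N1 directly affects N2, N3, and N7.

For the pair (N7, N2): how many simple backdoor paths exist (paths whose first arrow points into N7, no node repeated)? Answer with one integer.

2

A backdoor path from N7 to N2 is any simple undirected path whose first edge points into N7 (i.e. leaves N7 via a parent).
Parents of N7: {N1}.
Enumerating:
  P1: N7 <- N1 <- N6 -> N2
  P2: N7 <- N1 -> N2
That exhausts the simple backdoor paths. Count: 2.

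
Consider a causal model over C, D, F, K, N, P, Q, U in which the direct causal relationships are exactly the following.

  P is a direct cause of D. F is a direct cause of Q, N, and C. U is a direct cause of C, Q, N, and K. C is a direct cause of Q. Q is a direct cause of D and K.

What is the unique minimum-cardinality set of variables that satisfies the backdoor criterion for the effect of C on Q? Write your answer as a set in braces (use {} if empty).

{F, U}

Variables eligible for adjustment (non-descendants of C, excluding C and Q): {F, N, P, U}.
Backdoor paths from C to Q:
  P1: C <- F -> Q
  P2: C <- F -> N <- U -> Q
  P3: C <- F -> N <- U -> K <- Q
  P4: C <- U -> Q
  P5: C <- U -> N <- F -> Q
  P6: C <- U -> K <- Q
The empty set is not sufficient: P1 (C <- F -> Q) has no collider blocking it and no conditioned non-collider, so it is open.
Try {F, U}:
  P1: blocked at fork node F ∈ conditioning set.
  P2: blocked at fork node F ∈ conditioning set.
  P3: blocked at fork node F ∈ conditioning set.
  P4: blocked at fork node U ∈ conditioning set.
  P5: blocked at fork node U ∈ conditioning set.
  P6: blocked at fork node U ∈ conditioning set.
{F, U} contains no descendant of C and blocks every backdoor path.
Every element of {F, U} is needed (dropping F leaves P1 open; dropping U leaves P4 open), so no proper subset is valid.
Among all size-2 subsets of the eligible variables, only {F, U} blocks every backdoor path, so it is the unique smallest valid adjustment set.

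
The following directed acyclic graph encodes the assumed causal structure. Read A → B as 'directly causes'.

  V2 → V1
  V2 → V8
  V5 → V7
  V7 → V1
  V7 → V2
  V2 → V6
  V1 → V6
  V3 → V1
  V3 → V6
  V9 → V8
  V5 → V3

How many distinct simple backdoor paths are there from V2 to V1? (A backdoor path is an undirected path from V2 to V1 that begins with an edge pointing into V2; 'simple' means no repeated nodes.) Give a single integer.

3

A backdoor path from V2 to V1 is any simple undirected path whose first edge points into V2 (i.e. leaves V2 via a parent).
Parents of V2: {V7}.
Enumerating:
  P1: V2 <- V7 <- V5 -> V3 -> V1
  P2: V2 <- V7 <- V5 -> V3 -> V6 <- V1
  P3: V2 <- V7 -> V1
That exhausts the simple backdoor paths. Count: 3.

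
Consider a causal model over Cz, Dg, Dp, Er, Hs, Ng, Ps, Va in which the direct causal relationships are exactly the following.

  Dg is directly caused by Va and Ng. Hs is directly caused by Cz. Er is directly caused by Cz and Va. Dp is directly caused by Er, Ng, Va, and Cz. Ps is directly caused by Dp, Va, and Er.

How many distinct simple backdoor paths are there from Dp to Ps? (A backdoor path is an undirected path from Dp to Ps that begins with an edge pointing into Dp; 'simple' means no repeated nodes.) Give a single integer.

A backdoor path from Dp to Ps is any simple undirected path whose first edge points into Dp (i.e. leaves Dp via a parent).
Parents of Dp: {Cz, Er, Ng, Va}.
Enumerating:
  P1: Dp <- Va -> Er -> Ps
  P2: Dp <- Va -> Ps
  P3: Dp <- Cz -> Er <- Va -> Ps
  P4: Dp <- Cz -> Er -> Ps
  P5: Dp <- Ng -> Dg <- Va -> Er -> Ps
  P6: Dp <- Ng -> Dg <- Va -> Ps
  P7: Dp <- Er <- Va -> Ps
  P8: Dp <- Er -> Ps
That exhausts the simple backdoor paths. Count: 8.

8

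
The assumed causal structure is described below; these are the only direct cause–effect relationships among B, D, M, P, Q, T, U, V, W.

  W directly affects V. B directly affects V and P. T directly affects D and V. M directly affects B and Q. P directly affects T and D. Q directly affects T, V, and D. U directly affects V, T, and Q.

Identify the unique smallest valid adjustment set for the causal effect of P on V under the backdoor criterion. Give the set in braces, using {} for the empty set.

Variables eligible for adjustment (non-descendants of P, excluding P and V): {B, M, Q, U, W}.
Backdoor paths from P to V:
  P1: P <- B <- M -> Q <- U -> T -> V
  P2: P <- B <- M -> Q <- U -> V
  P3: P <- B <- M -> Q -> T <- U -> V
  P4: P <- B <- M -> Q -> T -> V
  P5: P <- B <- M -> Q -> V
  P6: P <- B <- M -> Q -> D <- T <- U -> V
  P7: P <- B <- M -> Q -> D <- T -> V
  P8: P <- B -> V
The empty set is not sufficient: P4 (P <- B <- M -> Q -> T -> V) has no collider blocking it and no conditioned non-collider, so it is open.
Try {B}:
  P1: blocked at chain node B ∈ conditioning set.
  P2: blocked at chain node B ∈ conditioning set.
  P3: blocked at chain node B ∈ conditioning set.
  P4: blocked at chain node B ∈ conditioning set.
  P5: blocked at chain node B ∈ conditioning set.
  P6: blocked at chain node B ∈ conditioning set.
  P7: blocked at chain node B ∈ conditioning set.
  P8: blocked at fork node B ∈ conditioning set.
{B} contains no descendant of P and blocks every backdoor path.
No other singleton works — e.g. {U} leaves P4 open — so {B} is the unique smallest valid adjustment set.

{B}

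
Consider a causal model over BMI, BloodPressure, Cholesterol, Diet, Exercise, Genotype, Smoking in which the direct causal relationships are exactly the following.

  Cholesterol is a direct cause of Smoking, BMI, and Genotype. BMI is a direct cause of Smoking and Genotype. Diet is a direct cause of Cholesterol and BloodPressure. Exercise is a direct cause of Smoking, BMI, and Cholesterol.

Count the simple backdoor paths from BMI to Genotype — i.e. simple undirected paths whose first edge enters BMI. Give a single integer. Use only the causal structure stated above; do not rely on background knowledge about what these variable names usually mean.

3

A backdoor path from BMI to Genotype is any simple undirected path whose first edge points into BMI (i.e. leaves BMI via a parent).
Parents of BMI: {Cholesterol, Exercise}.
Enumerating:
  P1: BMI <- Exercise -> Cholesterol -> Genotype
  P2: BMI <- Exercise -> Smoking <- Cholesterol -> Genotype
  P3: BMI <- Cholesterol -> Genotype
That exhausts the simple backdoor paths. Count: 3.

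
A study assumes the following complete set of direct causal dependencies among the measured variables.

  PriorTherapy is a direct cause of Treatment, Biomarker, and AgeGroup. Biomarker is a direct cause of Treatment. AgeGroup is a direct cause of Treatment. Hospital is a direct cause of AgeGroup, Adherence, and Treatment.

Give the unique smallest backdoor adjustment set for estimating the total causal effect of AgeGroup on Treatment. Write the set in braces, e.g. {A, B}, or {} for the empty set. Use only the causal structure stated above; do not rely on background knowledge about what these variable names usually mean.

Variables eligible for adjustment (non-descendants of AgeGroup, excluding AgeGroup and Treatment): {Adherence, Biomarker, Hospital, PriorTherapy}.
Backdoor paths from AgeGroup to Treatment:
  P1: AgeGroup <- Hospital -> Treatment
  P2: AgeGroup <- PriorTherapy -> Biomarker -> Treatment
  P3: AgeGroup <- PriorTherapy -> Treatment
The empty set is not sufficient: P1 (AgeGroup <- Hospital -> Treatment) has no collider blocking it and no conditioned non-collider, so it is open.
Try {Hospital, PriorTherapy}:
  P1: blocked at fork node Hospital ∈ conditioning set.
  P2: blocked at fork node PriorTherapy ∈ conditioning set.
  P3: blocked at fork node PriorTherapy ∈ conditioning set.
{Hospital, PriorTherapy} contains no descendant of AgeGroup and blocks every backdoor path.
Every element of {Hospital, PriorTherapy} is needed (dropping Hospital leaves P1 open; dropping PriorTherapy leaves P2 open), so no proper subset is valid.
Among all size-2 subsets of the eligible variables, only {Hospital, PriorTherapy} blocks every backdoor path, so it is the unique smallest valid adjustment set.

{Hospital, PriorTherapy}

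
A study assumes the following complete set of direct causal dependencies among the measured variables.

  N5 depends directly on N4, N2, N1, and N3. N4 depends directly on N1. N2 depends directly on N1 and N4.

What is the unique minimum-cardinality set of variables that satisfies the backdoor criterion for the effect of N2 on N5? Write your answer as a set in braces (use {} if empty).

Variables eligible for adjustment (non-descendants of N2, excluding N2 and N5): {N1, N3, N4}.
Backdoor paths from N2 to N5:
  P1: N2 <- N1 -> N4 -> N5
  P2: N2 <- N1 -> N5
  P3: N2 <- N4 <- N1 -> N5
  P4: N2 <- N4 -> N5
The empty set is not sufficient: P1 (N2 <- N1 -> N4 -> N5) has no collider blocking it and no conditioned non-collider, so it is open.
Try {N1, N4}:
  P1: blocked at fork node N1 ∈ conditioning set.
  P2: blocked at fork node N1 ∈ conditioning set.
  P3: blocked at chain node N4 ∈ conditioning set.
  P4: blocked at fork node N4 ∈ conditioning set.
{N1, N4} contains no descendant of N2 and blocks every backdoor path.
Every element of {N1, N4} is needed (dropping N1 leaves P2 open; dropping N4 leaves P4 open), so no proper subset is valid.
Among all size-2 subsets of the eligible variables, only {N1, N4} blocks every backdoor path, so it is the unique smallest valid adjustment set.

{N1, N4}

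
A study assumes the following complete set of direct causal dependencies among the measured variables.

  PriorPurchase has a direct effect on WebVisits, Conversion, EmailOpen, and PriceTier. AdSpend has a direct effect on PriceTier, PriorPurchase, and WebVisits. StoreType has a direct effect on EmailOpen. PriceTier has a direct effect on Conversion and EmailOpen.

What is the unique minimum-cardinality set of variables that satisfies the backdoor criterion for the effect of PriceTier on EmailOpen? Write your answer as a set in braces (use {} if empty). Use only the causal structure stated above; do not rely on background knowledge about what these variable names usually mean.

{PriorPurchase}

Variables eligible for adjustment (non-descendants of PriceTier, excluding PriceTier and EmailOpen): {AdSpend, PriorPurchase, StoreType, WebVisits}.
Backdoor paths from PriceTier to EmailOpen:
  P1: PriceTier <- AdSpend -> PriorPurchase -> EmailOpen
  P2: PriceTier <- AdSpend -> WebVisits <- PriorPurchase -> EmailOpen
  P3: PriceTier <- PriorPurchase -> EmailOpen
The empty set is not sufficient: P1 (PriceTier <- AdSpend -> PriorPurchase -> EmailOpen) has no collider blocking it and no conditioned non-collider, so it is open.
Try {PriorPurchase}:
  P1: blocked at chain node PriorPurchase ∈ conditioning set.
  P2: blocked at collider WebVisits (neither it nor any descendant is in the conditioning set).
  P3: blocked at fork node PriorPurchase ∈ conditioning set.
{PriorPurchase} contains no descendant of PriceTier and blocks every backdoor path.
No other singleton works — e.g. {AdSpend} leaves P3 open — so {PriorPurchase} is the unique smallest valid adjustment set.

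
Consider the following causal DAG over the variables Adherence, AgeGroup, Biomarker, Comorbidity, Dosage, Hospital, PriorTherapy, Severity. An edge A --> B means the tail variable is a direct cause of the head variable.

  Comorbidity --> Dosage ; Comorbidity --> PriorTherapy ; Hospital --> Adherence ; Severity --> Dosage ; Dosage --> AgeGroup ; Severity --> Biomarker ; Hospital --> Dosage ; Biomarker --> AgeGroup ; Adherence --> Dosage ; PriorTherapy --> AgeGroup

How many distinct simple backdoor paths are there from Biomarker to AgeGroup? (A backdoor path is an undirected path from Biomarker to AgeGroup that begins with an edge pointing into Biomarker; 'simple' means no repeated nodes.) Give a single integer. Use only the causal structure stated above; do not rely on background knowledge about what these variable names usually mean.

2

A backdoor path from Biomarker to AgeGroup is any simple undirected path whose first edge points into Biomarker (i.e. leaves Biomarker via a parent).
Parents of Biomarker: {Severity}.
Enumerating:
  P1: Biomarker <- Severity -> Dosage <- Comorbidity -> PriorTherapy -> AgeGroup
  P2: Biomarker <- Severity -> Dosage -> AgeGroup
That exhausts the simple backdoor paths. Count: 2.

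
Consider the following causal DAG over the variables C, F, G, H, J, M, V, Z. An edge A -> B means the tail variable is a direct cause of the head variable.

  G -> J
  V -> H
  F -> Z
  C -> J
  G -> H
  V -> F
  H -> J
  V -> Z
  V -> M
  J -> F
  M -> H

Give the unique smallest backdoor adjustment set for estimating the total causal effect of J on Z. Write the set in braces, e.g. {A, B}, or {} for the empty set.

Variables eligible for adjustment (non-descendants of J, excluding J and Z): {C, G, H, M, V}.
Backdoor paths from J to Z:
  P1: J <- G -> H <- V -> F -> Z
  P2: J <- G -> H <- V -> Z
  P3: J <- G -> H <- M <- V -> F -> Z
  P4: J <- G -> H <- M <- V -> Z
  P5: J <- H <- V -> F -> Z
  P6: J <- H <- V -> Z
  P7: J <- H <- M <- V -> F -> Z
  P8: J <- H <- M <- V -> Z
The empty set is not sufficient: P5 (J <- H <- V -> F -> Z) has no collider blocking it and no conditioned non-collider, so it is open.
Try {V}:
  P1: blocked at collider H (neither it nor any descendant is in the conditioning set).
  P2: blocked at collider H (neither it nor any descendant is in the conditioning set).
  P3: blocked at collider H (neither it nor any descendant is in the conditioning set).
  P4: blocked at collider H (neither it nor any descendant is in the conditioning set).
  P5: blocked at fork node V ∈ conditioning set.
  P6: blocked at fork node V ∈ conditioning set.
  P7: blocked at fork node V ∈ conditioning set.
  P8: blocked at fork node V ∈ conditioning set.
{V} contains no descendant of J and blocks every backdoor path.
No other singleton works — e.g. {G} leaves P5 open — so {V} is the unique smallest valid adjustment set.

{V}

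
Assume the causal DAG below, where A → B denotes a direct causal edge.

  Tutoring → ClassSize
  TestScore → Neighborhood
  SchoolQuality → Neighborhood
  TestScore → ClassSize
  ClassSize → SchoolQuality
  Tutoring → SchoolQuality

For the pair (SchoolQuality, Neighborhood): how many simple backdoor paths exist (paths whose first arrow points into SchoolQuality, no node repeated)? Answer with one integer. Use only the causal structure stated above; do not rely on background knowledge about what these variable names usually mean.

A backdoor path from SchoolQuality to Neighborhood is any simple undirected path whose first edge points into SchoolQuality (i.e. leaves SchoolQuality via a parent).
Parents of SchoolQuality: {ClassSize, Tutoring}.
Enumerating:
  P1: SchoolQuality <- Tutoring -> ClassSize <- TestScore -> Neighborhood
  P2: SchoolQuality <- ClassSize <- TestScore -> Neighborhood
That exhausts the simple backdoor paths. Count: 2.

2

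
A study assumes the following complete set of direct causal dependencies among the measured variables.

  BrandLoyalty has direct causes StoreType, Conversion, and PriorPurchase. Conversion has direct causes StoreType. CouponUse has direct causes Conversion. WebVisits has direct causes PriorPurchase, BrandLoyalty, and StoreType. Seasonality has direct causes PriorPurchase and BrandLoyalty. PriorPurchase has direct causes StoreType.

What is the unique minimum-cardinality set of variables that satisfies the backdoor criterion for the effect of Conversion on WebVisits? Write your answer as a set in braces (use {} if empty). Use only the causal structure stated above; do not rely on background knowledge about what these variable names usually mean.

{StoreType}

Variables eligible for adjustment (non-descendants of Conversion, excluding Conversion and WebVisits): {PriorPurchase, StoreType}.
Backdoor paths from Conversion to WebVisits:
  P1: Conversion <- StoreType -> PriorPurchase -> BrandLoyalty -> WebVisits
  P2: Conversion <- StoreType -> PriorPurchase -> WebVisits
  P3: Conversion <- StoreType -> PriorPurchase -> Seasonality <- BrandLoyalty -> WebVisits
  P4: Conversion <- StoreType -> BrandLoyalty <- PriorPurchase -> WebVisits
  P5: Conversion <- StoreType -> BrandLoyalty -> WebVisits
  P6: Conversion <- StoreType -> BrandLoyalty -> Seasonality <- PriorPurchase -> WebVisits
  P7: Conversion <- StoreType -> WebVisits
The empty set is not sufficient: P1 (Conversion <- StoreType -> PriorPurchase -> BrandLoyalty -> WebVisits) has no collider blocking it and no conditioned non-collider, so it is open.
Try {StoreType}:
  P1: blocked at fork node StoreType ∈ conditioning set.
  P2: blocked at fork node StoreType ∈ conditioning set.
  P3: blocked at fork node StoreType ∈ conditioning set.
  P4: blocked at fork node StoreType ∈ conditioning set.
  P5: blocked at fork node StoreType ∈ conditioning set.
  P6: blocked at fork node StoreType ∈ conditioning set.
  P7: blocked at fork node StoreType ∈ conditioning set.
{StoreType} contains no descendant of Conversion and blocks every backdoor path.
No other singleton works — e.g. {PriorPurchase} leaves P5 open — so {StoreType} is the unique smallest valid adjustment set.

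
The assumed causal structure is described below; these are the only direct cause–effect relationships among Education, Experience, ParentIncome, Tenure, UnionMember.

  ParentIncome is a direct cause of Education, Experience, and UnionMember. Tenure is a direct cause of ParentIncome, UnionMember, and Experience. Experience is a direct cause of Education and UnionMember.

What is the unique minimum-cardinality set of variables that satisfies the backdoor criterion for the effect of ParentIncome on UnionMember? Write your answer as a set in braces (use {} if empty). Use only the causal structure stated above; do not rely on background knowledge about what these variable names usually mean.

{Tenure}

Variables eligible for adjustment (non-descendants of ParentIncome, excluding ParentIncome and UnionMember): {Tenure}.
Backdoor paths from ParentIncome to UnionMember:
  P1: ParentIncome <- Tenure -> Experience -> UnionMember
  P2: ParentIncome <- Tenure -> UnionMember
The empty set is not sufficient: P1 (ParentIncome <- Tenure -> Experience -> UnionMember) has no collider blocking it and no conditioned non-collider, so it is open.
Try {Tenure}:
  P1: blocked at fork node Tenure ∈ conditioning set.
  P2: blocked at fork node Tenure ∈ conditioning set.
{Tenure} contains no descendant of ParentIncome and blocks every backdoor path.
{Tenure} is the unique smallest valid adjustment set.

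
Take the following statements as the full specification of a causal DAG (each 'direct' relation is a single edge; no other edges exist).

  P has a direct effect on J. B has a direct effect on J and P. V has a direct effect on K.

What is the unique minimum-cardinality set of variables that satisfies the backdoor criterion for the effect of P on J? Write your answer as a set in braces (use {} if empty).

Variables eligible for adjustment (non-descendants of P, excluding P and J): {B, K, V}.
Backdoor paths from P to J:
  P1: P <- B -> J
The empty set is not sufficient: P1 (P <- B -> J) has no collider blocking it and no conditioned non-collider, so it is open.
Try {B}:
  P1: blocked at fork node B ∈ conditioning set.
{B} contains no descendant of P and blocks every backdoor path.
No other singleton works — e.g. {V} leaves P1 open — so {B} is the unique smallest valid adjustment set.

{B}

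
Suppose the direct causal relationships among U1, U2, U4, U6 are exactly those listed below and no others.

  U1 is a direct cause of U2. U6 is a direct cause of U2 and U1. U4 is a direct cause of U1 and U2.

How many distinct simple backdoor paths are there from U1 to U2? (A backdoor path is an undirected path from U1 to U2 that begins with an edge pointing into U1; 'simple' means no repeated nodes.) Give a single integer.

A backdoor path from U1 to U2 is any simple undirected path whose first edge points into U1 (i.e. leaves U1 via a parent).
Parents of U1: {U4, U6}.
Enumerating:
  P1: U1 <- U4 -> U2
  P2: U1 <- U6 -> U2
That exhausts the simple backdoor paths. Count: 2.

2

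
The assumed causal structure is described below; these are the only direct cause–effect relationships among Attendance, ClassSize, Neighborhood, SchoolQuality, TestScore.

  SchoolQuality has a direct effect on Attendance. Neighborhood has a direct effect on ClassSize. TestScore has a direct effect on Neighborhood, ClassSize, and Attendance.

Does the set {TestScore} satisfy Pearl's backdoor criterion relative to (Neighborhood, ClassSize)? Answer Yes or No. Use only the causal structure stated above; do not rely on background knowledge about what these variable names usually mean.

Yes

Backdoor paths from Neighborhood to ClassSize (paths whose first edge points into Neighborhood):
  P1: Neighborhood <- TestScore -> ClassSize
Condition 1 (no descendant of Neighborhood in the set): holds — descendants of Neighborhood are {ClassSize}; none are in {TestScore}.
Condition 2 (every backdoor path blocked by {TestScore}):
  P1: blocked at fork node TestScore ∈ conditioning set.
{TestScore} satisfies the backdoor criterion.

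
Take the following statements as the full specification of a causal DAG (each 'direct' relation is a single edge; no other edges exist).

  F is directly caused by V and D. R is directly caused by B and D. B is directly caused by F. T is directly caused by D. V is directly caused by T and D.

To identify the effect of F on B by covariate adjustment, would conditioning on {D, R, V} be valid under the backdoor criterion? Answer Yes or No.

No

Backdoor paths from F to B (paths whose first edge points into F):
  P1: F <- D -> R <- B
  P2: F <- V <- D -> R <- B
  P3: F <- V <- T <- D -> R <- B
Condition 1 (no descendant of F in the set): FAILS — R is a descendant of F.
Condition 2 (every backdoor path blocked by {D, R, V}):
  P1: blocked at fork node D ∈ conditioning set.
  P2: blocked at chain node V ∈ conditioning set.
  P3: blocked at chain node V ∈ conditioning set.
{D, R, V} does not satisfy the backdoor criterion.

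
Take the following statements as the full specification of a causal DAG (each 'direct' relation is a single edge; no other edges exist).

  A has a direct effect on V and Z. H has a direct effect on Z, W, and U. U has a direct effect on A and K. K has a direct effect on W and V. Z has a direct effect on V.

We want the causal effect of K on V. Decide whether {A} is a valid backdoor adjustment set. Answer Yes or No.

Backdoor paths from K to V (paths whose first edge points into K):
  P1: K <- U <- H -> Z <- A -> V
  P2: K <- U <- H -> Z -> V
  P3: K <- U -> A -> Z -> V
  P4: K <- U -> A -> V
Condition 1 (no descendant of K in the set): holds — descendants of K are {V, W}; none are in {A}.
Condition 2 (every backdoor path blocked by {A}):
  P1: blocked at collider Z (neither it nor any descendant is in the conditioning set).
  P2: open — no interior node is in the conditioning set.
  P3: blocked at chain node A ∈ conditioning set.
  P4: blocked at chain node A ∈ conditioning set.
{A} does not satisfy the backdoor criterion.

No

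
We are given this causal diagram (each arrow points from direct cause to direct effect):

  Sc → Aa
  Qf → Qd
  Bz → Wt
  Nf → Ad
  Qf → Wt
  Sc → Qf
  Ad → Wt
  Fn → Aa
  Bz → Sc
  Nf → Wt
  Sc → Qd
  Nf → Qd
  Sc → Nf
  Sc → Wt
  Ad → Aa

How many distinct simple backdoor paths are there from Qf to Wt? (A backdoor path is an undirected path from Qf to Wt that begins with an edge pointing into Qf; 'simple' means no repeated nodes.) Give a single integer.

8

A backdoor path from Qf to Wt is any simple undirected path whose first edge points into Qf (i.e. leaves Qf via a parent).
Parents of Qf: {Sc}.
Enumerating:
  P1: Qf <- Sc <- Bz -> Wt
  P2: Qf <- Sc -> Nf -> Ad -> Wt
  P3: Qf <- Sc -> Nf -> Wt
  P4: Qf <- Sc -> Qd <- Nf -> Ad -> Wt
  P5: Qf <- Sc -> Qd <- Nf -> Wt
  P6: Qf <- Sc -> Aa <- Ad <- Nf -> Wt
  P7: Qf <- Sc -> Aa <- Ad -> Wt
  P8: Qf <- Sc -> Wt
That exhausts the simple backdoor paths. Count: 8.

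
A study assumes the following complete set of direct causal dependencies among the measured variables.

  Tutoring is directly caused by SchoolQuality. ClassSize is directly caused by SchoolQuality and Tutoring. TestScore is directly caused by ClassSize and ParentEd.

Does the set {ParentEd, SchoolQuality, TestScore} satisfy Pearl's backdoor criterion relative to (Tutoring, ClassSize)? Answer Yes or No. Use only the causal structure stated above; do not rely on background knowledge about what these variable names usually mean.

No

Backdoor paths from Tutoring to ClassSize (paths whose first edge points into Tutoring):
  P1: Tutoring <- SchoolQuality -> ClassSize
Condition 1 (no descendant of Tutoring in the set): FAILS — TestScore is a descendant of Tutoring.
Condition 2 (every backdoor path blocked by {ParentEd, SchoolQuality, TestScore}):
  P1: blocked at fork node SchoolQuality ∈ conditioning set.
{ParentEd, SchoolQuality, TestScore} does not satisfy the backdoor criterion.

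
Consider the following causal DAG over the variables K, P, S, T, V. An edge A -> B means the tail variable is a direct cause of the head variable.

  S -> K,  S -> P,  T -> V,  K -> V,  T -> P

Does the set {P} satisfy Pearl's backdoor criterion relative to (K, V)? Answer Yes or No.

No

Backdoor paths from K to V (paths whose first edge points into K):
  P1: K <- S -> P <- T -> V
Condition 1 (no descendant of K in the set): holds — descendants of K are {V}; none are in {P}.
Condition 2 (every backdoor path blocked by {P}):
  P1: open — collider(s) P are conditioned on (or have a conditioned descendant) and no non-collider on the path is in the set.
{P} does not satisfy the backdoor criterion.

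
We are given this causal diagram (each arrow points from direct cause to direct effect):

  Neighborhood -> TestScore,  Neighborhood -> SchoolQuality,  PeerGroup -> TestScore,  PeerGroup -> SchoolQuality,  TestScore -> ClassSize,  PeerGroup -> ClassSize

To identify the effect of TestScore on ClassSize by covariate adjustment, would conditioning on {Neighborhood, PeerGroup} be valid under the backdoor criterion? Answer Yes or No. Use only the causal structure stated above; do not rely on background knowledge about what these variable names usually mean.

Yes

Backdoor paths from TestScore to ClassSize (paths whose first edge points into TestScore):
  P1: TestScore <- Neighborhood -> SchoolQuality <- PeerGroup -> ClassSize
  P2: TestScore <- PeerGroup -> ClassSize
Condition 1 (no descendant of TestScore in the set): holds — descendants of TestScore are {ClassSize}; none are in {Neighborhood, PeerGroup}.
Condition 2 (every backdoor path blocked by {Neighborhood, PeerGroup}):
  P1: blocked at fork node Neighborhood ∈ conditioning set.
  P2: blocked at fork node PeerGroup ∈ conditioning set.
{Neighborhood, PeerGroup} satisfies the backdoor criterion.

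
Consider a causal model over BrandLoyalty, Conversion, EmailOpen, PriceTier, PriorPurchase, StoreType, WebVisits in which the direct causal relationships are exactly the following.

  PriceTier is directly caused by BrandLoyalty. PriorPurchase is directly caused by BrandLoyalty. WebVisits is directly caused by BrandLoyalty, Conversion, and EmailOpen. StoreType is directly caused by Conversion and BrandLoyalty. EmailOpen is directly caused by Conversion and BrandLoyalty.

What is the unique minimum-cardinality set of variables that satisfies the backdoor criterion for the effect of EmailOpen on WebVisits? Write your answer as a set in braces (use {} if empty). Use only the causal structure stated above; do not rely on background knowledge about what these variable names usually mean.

Variables eligible for adjustment (non-descendants of EmailOpen, excluding EmailOpen and WebVisits): {BrandLoyalty, Conversion, PriceTier, PriorPurchase, StoreType}.
Backdoor paths from EmailOpen to WebVisits:
  P1: EmailOpen <- BrandLoyalty -> StoreType <- Conversion -> WebVisits
  P2: EmailOpen <- BrandLoyalty -> WebVisits
  P3: EmailOpen <- Conversion -> StoreType <- BrandLoyalty -> WebVisits
  P4: EmailOpen <- Conversion -> WebVisits
The empty set is not sufficient: P2 (EmailOpen <- BrandLoyalty -> WebVisits) has no collider blocking it and no conditioned non-collider, so it is open.
Try {BrandLoyalty, Conversion}:
  P1: blocked at fork node BrandLoyalty ∈ conditioning set.
  P2: blocked at fork node BrandLoyalty ∈ conditioning set.
  P3: blocked at fork node Conversion ∈ conditioning set.
  P4: blocked at fork node Conversion ∈ conditioning set.
{BrandLoyalty, Conversion} contains no descendant of EmailOpen and blocks every backdoor path.
Every element of {BrandLoyalty, Conversion} is needed (dropping BrandLoyalty leaves P2 open; dropping Conversion leaves P4 open), so no proper subset is valid.
Among all size-2 subsets of the eligible variables, only {BrandLoyalty, Conversion} blocks every backdoor path, so it is the unique smallest valid adjustment set.

{BrandLoyalty, Conversion}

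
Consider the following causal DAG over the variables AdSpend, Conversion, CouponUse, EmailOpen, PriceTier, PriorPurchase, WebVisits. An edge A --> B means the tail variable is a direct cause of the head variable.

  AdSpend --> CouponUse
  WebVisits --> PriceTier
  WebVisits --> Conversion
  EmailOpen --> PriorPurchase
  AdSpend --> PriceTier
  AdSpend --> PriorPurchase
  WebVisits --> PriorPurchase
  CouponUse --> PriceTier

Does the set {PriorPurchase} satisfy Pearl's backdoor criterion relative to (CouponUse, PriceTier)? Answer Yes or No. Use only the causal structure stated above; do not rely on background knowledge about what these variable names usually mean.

Backdoor paths from CouponUse to PriceTier (paths whose first edge points into CouponUse):
  P1: CouponUse <- AdSpend -> PriceTier
  P2: CouponUse <- AdSpend -> PriorPurchase <- WebVisits -> PriceTier
Condition 1 (no descendant of CouponUse in the set): holds — descendants of CouponUse are {PriceTier}; none are in {PriorPurchase}.
Condition 2 (every backdoor path blocked by {PriorPurchase}):
  P1: open — no interior node is in the conditioning set.
  P2: open — collider(s) PriorPurchase are conditioned on (or have a conditioned descendant) and no non-collider on the path is in the set.
{PriorPurchase} does not satisfy the backdoor criterion.

No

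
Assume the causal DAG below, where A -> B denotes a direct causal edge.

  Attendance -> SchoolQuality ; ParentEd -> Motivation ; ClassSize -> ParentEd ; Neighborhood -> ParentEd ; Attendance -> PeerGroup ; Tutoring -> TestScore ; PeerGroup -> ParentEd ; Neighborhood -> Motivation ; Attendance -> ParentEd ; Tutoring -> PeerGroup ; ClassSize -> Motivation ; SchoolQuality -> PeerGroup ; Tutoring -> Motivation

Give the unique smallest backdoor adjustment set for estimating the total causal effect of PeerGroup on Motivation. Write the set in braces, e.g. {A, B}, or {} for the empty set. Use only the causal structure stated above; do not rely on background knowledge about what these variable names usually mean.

Variables eligible for adjustment (non-descendants of PeerGroup, excluding PeerGroup and Motivation): {Attendance, ClassSize, Neighborhood, SchoolQuality, TestScore, Tutoring}.
Backdoor paths from PeerGroup to Motivation:
  P1: PeerGroup <- Attendance -> ParentEd <- ClassSize -> Motivation
  P2: PeerGroup <- Attendance -> ParentEd <- Neighborhood -> Motivation
  P3: PeerGroup <- Attendance -> ParentEd -> Motivation
  P4: PeerGroup <- SchoolQuality <- Attendance -> ParentEd <- ClassSize -> Motivation
  P5: PeerGroup <- SchoolQuality <- Attendance -> ParentEd <- Neighborhood -> Motivation
  P6: PeerGroup <- SchoolQuality <- Attendance -> ParentEd -> Motivation
  P7: PeerGroup <- Tutoring -> Motivation
The empty set is not sufficient: P3 (PeerGroup <- Attendance -> ParentEd -> Motivation) has no collider blocking it and no conditioned non-collider, so it is open.
Try {Attendance, Tutoring}:
  P1: blocked at fork node Attendance ∈ conditioning set.
  P2: blocked at fork node Attendance ∈ conditioning set.
  P3: blocked at fork node Attendance ∈ conditioning set.
  P4: blocked at fork node Attendance ∈ conditioning set.
  P5: blocked at fork node Attendance ∈ conditioning set.
  P6: blocked at fork node Attendance ∈ conditioning set.
  P7: blocked at fork node Tutoring ∈ conditioning set.
{Attendance, Tutoring} contains no descendant of PeerGroup and blocks every backdoor path.
Every element of {Attendance, Tutoring} is needed (dropping Attendance leaves P3 open; dropping Tutoring leaves P7 open), so no proper subset is valid.
Among all size-2 subsets of the eligible variables, only {Attendance, Tutoring} blocks every backdoor path, so it is the unique smallest valid adjustment set.

{Attendance, Tutoring}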